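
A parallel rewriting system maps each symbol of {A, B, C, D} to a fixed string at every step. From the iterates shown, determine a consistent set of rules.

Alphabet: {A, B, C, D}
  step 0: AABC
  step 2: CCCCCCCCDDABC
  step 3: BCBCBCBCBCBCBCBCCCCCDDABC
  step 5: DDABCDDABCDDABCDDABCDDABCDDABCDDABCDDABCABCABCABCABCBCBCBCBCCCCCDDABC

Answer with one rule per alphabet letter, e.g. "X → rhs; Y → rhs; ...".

  step 2 ⇒ step 3: CCCCCCCCDDABC ⇒ BC·BC·BC·BC·BC·BC·BC·BC·CC·CC·DD·A·BC
    A ↦ DD
    B ↦ A
    C ↦ BC
    D ↦ CC

A->DD, B->A, C->BC, D->CC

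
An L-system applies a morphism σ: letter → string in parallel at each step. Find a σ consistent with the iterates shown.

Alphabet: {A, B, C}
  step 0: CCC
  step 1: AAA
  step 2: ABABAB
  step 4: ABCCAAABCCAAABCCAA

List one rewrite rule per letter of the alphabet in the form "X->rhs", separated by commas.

A->AB, B->CC, C->A

  step 1 ⇒ step 2: AAA ⇒ AB·AB·AB
    A ↦ AB
    B ↦ CC  (constrained at step 2)
  step 0 ⇒ step 1: CCC ⇒ A·A·A
    C ↦ A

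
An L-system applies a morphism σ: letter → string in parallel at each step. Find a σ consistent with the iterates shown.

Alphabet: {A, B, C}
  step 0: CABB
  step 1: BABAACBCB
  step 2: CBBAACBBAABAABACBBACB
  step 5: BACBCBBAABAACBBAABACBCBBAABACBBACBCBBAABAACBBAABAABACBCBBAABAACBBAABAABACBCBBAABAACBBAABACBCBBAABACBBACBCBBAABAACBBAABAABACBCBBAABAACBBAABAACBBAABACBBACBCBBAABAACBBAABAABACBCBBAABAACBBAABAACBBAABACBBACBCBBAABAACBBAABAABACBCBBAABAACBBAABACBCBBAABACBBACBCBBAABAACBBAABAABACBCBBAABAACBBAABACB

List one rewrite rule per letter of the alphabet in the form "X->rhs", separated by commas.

A->BAA, B->CB, C->BA

  step 1 ⇒ step 2: BABAACBCB ⇒ CB·BAA·CB·BAA·BAA·BA·CB·BA·CB
    A ↦ BAA
    B ↦ CB
    C ↦ BA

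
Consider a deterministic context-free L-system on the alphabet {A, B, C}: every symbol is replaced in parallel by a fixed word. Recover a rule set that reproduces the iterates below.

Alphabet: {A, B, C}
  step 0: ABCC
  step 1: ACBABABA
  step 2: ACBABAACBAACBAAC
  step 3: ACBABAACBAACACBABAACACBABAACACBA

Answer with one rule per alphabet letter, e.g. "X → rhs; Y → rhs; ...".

A->AC, B->BA, C->BA

  step 2 ⇒ step 3: ACBABAACBAACBAAC ⇒ AC·BA·BA·AC·BA·AC·AC·BA·BA·AC·AC·BA·BA·AC·AC·BA
    A ↦ AC
    B ↦ BA
    C ↦ BA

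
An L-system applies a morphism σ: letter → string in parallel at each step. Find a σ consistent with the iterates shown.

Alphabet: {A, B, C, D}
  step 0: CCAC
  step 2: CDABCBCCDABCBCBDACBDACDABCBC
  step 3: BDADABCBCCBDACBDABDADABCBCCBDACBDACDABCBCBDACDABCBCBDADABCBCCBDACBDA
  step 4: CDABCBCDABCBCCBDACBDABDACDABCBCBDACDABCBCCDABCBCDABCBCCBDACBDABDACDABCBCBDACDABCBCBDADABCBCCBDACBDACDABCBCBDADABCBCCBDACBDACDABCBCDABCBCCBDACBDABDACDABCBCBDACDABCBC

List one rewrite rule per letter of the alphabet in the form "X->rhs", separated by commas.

  step 3 ⇒ step 4: BDADABCBCCBDACBDABDADABCBCCBDACBDACDABCBCBDACDABCBCBDADABCBCCBDACBDA ⇒ C·DAB·CBC·DAB·CBC·C·BDA·C·BDA·BDA·C·DAB·CBC·BDA·C·DAB·CBC·C·DAB·CBC·DAB·CBC·C·BDA·C·BDA·BDA·C·DAB·CBC·BDA·C·DAB·CBC·BDA·DAB·CBC·C·BDA·C·BDA·C·DAB·CBC·BDA·DAB·CBC·C·BDA·C·BDA·C·DAB·CBC·DAB·CBC·C·BDA·C·BDA·BDA·C·DAB·CBC·BDA·C·DAB·CBC
    A ↦ CBC
    B ↦ C
    C ↦ BDA
    D ↦ DAB

A->CBC, B->C, C->BDA, D->DAB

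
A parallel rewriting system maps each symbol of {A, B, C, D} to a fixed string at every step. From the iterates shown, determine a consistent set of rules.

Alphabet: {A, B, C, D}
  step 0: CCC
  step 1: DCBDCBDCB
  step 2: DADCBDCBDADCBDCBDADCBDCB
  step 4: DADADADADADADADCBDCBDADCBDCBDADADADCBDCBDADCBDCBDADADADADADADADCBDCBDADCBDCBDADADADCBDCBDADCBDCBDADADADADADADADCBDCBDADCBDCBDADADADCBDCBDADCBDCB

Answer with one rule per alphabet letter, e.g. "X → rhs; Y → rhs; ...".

A->DA, B->DCB, C->DCB, D->DA

  step 1 ⇒ step 2: DCBDCBDCB ⇒ DA·DCB·DCB·DA·DCB·DCB·DA·DCB·DCB
    B ↦ DCB
    C ↦ DCB
    D ↦ DA
    A ↦ DA  (constrained at step 2)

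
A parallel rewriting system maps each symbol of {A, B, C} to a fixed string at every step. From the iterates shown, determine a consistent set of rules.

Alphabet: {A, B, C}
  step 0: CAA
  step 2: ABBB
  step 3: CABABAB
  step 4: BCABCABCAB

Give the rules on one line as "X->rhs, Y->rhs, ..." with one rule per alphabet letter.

  step 3 ⇒ step 4: CABABAB ⇒ B·C·AB·C·AB·C·AB
    A ↦ C
    B ↦ AB
    C ↦ B

A->C, B->AB, C->B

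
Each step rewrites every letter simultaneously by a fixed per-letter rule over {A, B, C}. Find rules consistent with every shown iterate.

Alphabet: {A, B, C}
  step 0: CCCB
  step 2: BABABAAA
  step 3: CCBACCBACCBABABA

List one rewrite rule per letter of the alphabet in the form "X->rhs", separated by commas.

A->BA, B->CC, C->A

  step 2 ⇒ step 3: BABABAAA ⇒ CC·BA·CC·BA·CC·BA·BA·BA
    A ↦ BA
    B ↦ CC
    C ↦ A  (constrained at step 0)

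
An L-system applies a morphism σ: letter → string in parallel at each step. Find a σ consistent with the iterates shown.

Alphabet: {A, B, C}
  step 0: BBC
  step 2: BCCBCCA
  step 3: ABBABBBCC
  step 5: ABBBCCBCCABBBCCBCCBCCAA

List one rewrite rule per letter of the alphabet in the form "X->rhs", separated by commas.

A->BCC, B->A, C->B

  step 2 ⇒ step 3: BCCBCCA ⇒ A·B·B·A·B·B·BCC
    A ↦ BCC
    B ↦ A
    C ↦ B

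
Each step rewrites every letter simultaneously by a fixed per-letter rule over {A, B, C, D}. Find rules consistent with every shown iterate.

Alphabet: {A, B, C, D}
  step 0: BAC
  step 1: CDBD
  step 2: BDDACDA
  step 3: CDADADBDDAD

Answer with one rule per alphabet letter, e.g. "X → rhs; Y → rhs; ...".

A->D, B->C, C->BD, D->DA

  step 2 ⇒ step 3: BDDACDA ⇒ C·DA·DA·D·BD·DA·D
    A ↦ D
    B ↦ C
    C ↦ BD
    D ↦ DA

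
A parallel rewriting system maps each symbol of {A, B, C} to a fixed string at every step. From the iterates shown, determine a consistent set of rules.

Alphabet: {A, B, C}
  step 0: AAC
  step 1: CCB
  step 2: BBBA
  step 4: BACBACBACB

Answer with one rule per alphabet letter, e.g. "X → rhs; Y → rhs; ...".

A->C, B->BA, C->B

  step 1 ⇒ step 2: CCB ⇒ B·B·BA
    B ↦ BA
    C ↦ B
  step 0 ⇒ step 1: AAC ⇒ C·C·B
    A ↦ C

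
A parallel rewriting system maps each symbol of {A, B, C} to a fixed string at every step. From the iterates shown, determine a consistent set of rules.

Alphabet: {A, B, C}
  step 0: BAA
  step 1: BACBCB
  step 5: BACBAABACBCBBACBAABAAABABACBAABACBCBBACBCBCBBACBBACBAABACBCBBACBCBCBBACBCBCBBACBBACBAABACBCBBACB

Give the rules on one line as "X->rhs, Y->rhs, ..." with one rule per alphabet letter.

A->CB, B->BA, C->AA

  step 0 ⇒ step 1: BAA ⇒ BA·CB·CB
    A ↦ CB
    B ↦ BA
    C ↦ AA  (constrained at step 1)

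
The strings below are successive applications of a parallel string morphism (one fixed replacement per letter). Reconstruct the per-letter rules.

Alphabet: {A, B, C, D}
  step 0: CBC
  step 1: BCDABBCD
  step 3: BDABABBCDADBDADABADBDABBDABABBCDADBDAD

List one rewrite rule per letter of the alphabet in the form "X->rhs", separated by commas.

  step 0 ⇒ step 1: CBC ⇒ BCD·AB·BCD
    B ↦ AB
    C ↦ BCD
    A ↦ BD  (constrained at step 1)
    D ↦ AD  (constrained at step 1)

A->BD, B->AB, C->BCD, D->AD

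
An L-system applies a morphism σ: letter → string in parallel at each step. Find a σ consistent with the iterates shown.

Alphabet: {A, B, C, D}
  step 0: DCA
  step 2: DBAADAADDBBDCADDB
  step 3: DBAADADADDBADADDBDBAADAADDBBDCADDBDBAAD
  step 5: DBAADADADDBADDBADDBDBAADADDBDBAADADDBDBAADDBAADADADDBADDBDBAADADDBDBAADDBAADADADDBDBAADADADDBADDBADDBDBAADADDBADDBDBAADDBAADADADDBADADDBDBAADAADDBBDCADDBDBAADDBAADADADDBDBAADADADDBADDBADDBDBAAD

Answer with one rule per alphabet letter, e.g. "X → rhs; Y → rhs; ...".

  step 2 ⇒ step 3: DBAADAADDBBDCADDB ⇒ DB·AAD·AD·AD·DB·AD·AD·DB·DB·AAD·AAD·DB·BDC·AD·DB·DB·AAD
    A ↦ AD
    B ↦ AAD
    C ↦ BDC
    D ↦ DB

A->AD, B->AAD, C->BDC, D->DB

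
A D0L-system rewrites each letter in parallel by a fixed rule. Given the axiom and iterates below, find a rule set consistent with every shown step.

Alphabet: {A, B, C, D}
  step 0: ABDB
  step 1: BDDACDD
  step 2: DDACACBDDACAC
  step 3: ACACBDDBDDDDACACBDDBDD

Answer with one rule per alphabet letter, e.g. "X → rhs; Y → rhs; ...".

  step 2 ⇒ step 3: DDACACBDDACAC ⇒ AC·AC·B·DD·B·DD·DD·AC·AC·B·DD·B·DD
    A ↦ B
    B ↦ DD
    C ↦ DD
    D ↦ AC

A->B, B->DD, C->DD, D->AC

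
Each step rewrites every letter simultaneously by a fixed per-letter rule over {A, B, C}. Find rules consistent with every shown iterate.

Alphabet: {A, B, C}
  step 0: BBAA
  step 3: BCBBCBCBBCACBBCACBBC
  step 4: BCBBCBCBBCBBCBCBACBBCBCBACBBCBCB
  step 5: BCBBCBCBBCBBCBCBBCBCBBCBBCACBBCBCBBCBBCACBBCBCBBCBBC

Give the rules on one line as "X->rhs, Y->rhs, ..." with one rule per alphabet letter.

A->AC, B->BC, C->B

  step 4 ⇒ step 5: BCBBCBCBBCBBCBCBACBBCBCBACBBCBCB ⇒ BC·B·BC·BC·B·BC·B·BC·BC·B·BC·BC·B·BC·B·BC·AC·B·BC·BC·B·BC·B·BC·AC·B·BC·BC·B·BC·B·BC
    A ↦ AC
    B ↦ BC
    C ↦ B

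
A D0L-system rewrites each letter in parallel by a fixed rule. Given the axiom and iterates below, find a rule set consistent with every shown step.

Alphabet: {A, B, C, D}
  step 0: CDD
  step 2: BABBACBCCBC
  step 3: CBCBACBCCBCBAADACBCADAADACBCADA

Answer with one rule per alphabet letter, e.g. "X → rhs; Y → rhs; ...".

A->BA, B->CBC, C->ADA, D->B

  step 2 ⇒ step 3: BABBACBCCBC ⇒ CBC·BA·CBC·CBC·BA·ADA·CBC·ADA·ADA·CBC·ADA
    A ↦ BA
    B ↦ CBC
    C ↦ ADA
    D ↦ B  (constrained at step 0)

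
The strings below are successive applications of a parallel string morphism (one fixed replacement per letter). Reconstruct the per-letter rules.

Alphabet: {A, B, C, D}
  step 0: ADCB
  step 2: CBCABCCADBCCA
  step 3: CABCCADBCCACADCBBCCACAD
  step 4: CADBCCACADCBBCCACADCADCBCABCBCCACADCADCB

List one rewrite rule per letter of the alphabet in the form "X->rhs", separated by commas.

A->D, B->BC, C->CA, D->CB

  step 3 ⇒ step 4: CABCCADBCCACADCBBCCACAD ⇒ CA·D·BC·CA·CA·D·CB·BC·CA·CA·D·CA·D·CB·CA·BC·BC·CA·CA·D·CA·D·CB
    A ↦ D
    B ↦ BC
    C ↦ CA
    D ↦ CB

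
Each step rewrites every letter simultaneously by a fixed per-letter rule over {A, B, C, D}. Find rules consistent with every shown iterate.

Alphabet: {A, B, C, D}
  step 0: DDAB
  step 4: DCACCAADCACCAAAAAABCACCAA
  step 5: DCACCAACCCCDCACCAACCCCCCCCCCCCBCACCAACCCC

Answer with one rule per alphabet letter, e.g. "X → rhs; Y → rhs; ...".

  step 4 ⇒ step 5: DCACCAADCACCAAAAAABCACCAA ⇒ DC·A·CC·A·A·CC·CC·DC·A·CC·A·A·CC·CC·CC·CC·CC·CC·BC·A·CC·A·A·CC·CC
    A ↦ CC
    B ↦ BC
    C ↦ A
    D ↦ DC

A->CC, B->BC, C->A, D->DC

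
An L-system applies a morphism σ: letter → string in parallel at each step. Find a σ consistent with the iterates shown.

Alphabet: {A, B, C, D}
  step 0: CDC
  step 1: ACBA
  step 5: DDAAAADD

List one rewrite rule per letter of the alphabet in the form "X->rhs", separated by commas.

  step 0 ⇒ step 1: CDC ⇒ A·CB·A
    C ↦ A
    D ↦ CB
    A ↦ D  (constrained at step 1)
    B ↦ A  (constrained at step 1)

A->D, B->A, C->A, D->CB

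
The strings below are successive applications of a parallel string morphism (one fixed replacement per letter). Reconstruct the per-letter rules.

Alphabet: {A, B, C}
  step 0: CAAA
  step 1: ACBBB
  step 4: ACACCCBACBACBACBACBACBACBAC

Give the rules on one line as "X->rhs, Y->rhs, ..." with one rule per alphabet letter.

A->B, B->CC, C->AC

  step 0 ⇒ step 1: CAAA ⇒ AC·B·B·B
    A ↦ B
    C ↦ AC
    B ↦ CC  (constrained at step 1)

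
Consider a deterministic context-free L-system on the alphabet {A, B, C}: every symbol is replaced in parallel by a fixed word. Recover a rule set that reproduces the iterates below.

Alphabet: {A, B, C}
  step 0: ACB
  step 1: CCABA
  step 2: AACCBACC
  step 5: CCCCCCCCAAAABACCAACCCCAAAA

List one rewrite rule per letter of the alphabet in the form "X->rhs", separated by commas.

A->CC, B->BA, C->A

  step 1 ⇒ step 2: CCABA ⇒ A·A·CC·BA·CC
    A ↦ CC
    B ↦ BA
    C ↦ A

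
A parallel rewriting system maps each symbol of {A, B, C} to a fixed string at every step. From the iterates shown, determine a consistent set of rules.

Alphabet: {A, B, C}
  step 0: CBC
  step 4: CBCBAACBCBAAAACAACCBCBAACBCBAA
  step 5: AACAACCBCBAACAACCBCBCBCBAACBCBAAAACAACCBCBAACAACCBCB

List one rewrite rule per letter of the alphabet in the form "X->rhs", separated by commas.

A->CB, B->C, C->AA

  step 4 ⇒ step 5: CBCBAACBCBAAAACAACCBCBAACBCBAA ⇒ AA·C·AA·C·CB·CB·AA·C·AA·C·CB·CB·CB·CB·AA·CB·CB·AA·AA·C·AA·C·CB·CB·AA·C·AA·C·CB·CB
    A ↦ CB
    B ↦ C
    C ↦ AA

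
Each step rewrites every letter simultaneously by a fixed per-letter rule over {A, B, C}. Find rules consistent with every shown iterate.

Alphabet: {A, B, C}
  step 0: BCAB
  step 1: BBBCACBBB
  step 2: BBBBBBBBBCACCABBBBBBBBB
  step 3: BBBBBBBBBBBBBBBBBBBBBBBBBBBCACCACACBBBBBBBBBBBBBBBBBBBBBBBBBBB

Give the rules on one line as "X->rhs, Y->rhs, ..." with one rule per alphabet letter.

A->C, B->BBB, C->CA

  step 2 ⇒ step 3: BBBBBBBBBCACCABBBBBBBBB ⇒ BBB·BBB·BBB·BBB·BBB·BBB·BBB·BBB·BBB·CA·C·CA·CA·C·BBB·BBB·BBB·BBB·BBB·BBB·BBB·BBB·BBB
    A ↦ C
    B ↦ BBB
    C ↦ CA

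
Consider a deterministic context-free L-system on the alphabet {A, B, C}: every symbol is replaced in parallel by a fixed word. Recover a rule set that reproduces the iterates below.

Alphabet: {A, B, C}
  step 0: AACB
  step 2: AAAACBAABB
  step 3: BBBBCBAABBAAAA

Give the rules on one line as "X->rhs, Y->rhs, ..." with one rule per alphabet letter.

A->B, B->AA, C->CB

  step 2 ⇒ step 3: AAAACBAABB ⇒ B·B·B·B·CB·AA·B·B·AA·AA
    A ↦ B
    B ↦ AA
    C ↦ CB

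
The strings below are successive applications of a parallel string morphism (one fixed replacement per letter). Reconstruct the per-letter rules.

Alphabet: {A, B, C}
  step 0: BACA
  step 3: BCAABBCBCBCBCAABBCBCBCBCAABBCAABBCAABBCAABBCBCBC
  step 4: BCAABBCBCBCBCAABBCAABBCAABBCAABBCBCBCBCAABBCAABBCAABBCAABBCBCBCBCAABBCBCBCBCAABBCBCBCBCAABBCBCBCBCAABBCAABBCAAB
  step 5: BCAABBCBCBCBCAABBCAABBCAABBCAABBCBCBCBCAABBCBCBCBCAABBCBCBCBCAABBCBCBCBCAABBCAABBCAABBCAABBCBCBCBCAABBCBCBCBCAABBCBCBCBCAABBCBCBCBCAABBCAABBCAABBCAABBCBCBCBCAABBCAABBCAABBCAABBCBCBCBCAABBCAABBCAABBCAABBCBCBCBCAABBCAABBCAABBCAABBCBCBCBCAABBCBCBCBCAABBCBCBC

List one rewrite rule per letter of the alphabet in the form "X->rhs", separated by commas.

A->BC, B->BC, C->AAB

  step 4 ⇒ step 5: BCAABBCBCBCBCAABBCAABBCAABBCAABBCBCBCBCAABBCAABBCAABBCAABBCBCBCBCAABBCBCBCBCAABBCBCBCBCAABBCBCBCBCAABBCAABBCAAB ⇒ BC·AAB·BC·BC·BC·BC·AAB·BC·AAB·BC·AAB·BC·AAB·BC·BC·BC·BC·AAB·BC·BC·BC·BC·AAB·BC·BC·BC·BC·AAB·BC·BC·BC·BC·AAB·BC·AAB·BC·AAB·BC·AAB·BC·BC·BC·BC·AAB·BC·BC·BC·BC·AAB·BC·BC·BC·BC·AAB·BC·BC·BC·BC·AAB·BC·AAB·BC·AAB·BC·AAB·BC·BC·BC·BC·AAB·BC·AAB·BC·AAB·BC·AAB·BC·BC·BC·BC·AAB·BC·AAB·BC·AAB·BC·AAB·BC·BC·BC·BC·AAB·BC·AAB·BC·AAB·BC·AAB·BC·BC·BC·BC·AAB·BC·BC·BC·BC·AAB·BC·BC·BC
    A ↦ BC
    B ↦ BC
    C ↦ AAB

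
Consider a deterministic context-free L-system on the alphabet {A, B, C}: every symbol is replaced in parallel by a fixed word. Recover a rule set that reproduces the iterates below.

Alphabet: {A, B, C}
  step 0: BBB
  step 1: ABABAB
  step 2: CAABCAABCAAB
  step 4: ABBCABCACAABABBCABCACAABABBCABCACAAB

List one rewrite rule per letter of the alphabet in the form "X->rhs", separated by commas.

  step 1 ⇒ step 2: ABABAB ⇒ CA·AB·CA·AB·CA·AB
    A ↦ CA
    B ↦ AB
    C ↦ B  (constrained at step 2)

A->CA, B->AB, C->B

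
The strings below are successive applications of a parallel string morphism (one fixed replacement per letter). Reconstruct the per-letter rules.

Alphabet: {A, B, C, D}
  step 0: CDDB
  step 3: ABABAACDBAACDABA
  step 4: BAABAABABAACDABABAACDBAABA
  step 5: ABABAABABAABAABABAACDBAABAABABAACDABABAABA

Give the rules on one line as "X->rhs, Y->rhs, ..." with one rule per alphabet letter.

  step 4 ⇒ step 5: BAABAABABAACDABABAACDBAABA ⇒ A·BA·BA·A·BA·BA·A·BA·A·BA·BA·A·CD·BA·A·BA·A·BA·BA·A·CD·A·BA·BA·A·BA
    A ↦ BA
    B ↦ A
    C ↦ A
    D ↦ CD

A->BA, B->A, C->A, D->CD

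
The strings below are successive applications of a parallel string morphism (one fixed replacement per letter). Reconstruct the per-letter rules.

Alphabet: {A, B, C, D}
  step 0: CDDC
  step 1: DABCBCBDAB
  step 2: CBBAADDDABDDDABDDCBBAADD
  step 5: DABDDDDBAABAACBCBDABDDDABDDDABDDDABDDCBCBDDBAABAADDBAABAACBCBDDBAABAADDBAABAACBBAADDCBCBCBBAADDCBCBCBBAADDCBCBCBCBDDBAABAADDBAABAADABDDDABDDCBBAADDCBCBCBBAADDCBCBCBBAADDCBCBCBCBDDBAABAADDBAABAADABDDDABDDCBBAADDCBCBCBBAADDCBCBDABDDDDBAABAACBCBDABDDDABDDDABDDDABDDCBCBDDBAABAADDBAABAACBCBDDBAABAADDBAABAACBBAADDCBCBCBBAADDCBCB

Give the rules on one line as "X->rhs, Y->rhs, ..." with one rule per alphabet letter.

  step 1 ⇒ step 2: DABCBCBDAB ⇒ CB·BAA·DD·DAB·DD·DAB·DD·CB·BAA·DD
    A ↦ BAA
    B ↦ DD
    C ↦ DAB
    D ↦ CB

A->BAA, B->DD, C->DAB, D->CB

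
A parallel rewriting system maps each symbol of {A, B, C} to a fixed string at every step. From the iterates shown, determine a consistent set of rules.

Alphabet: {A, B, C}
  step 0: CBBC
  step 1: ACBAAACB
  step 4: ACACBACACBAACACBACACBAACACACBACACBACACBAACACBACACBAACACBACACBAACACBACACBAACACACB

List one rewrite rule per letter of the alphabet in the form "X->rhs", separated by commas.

A->AC, B->A, C->ACB

  step 0 ⇒ step 1: CBBC ⇒ ACB·A·A·ACB
    B ↦ A
    C ↦ ACB
    A ↦ AC  (constrained at step 1)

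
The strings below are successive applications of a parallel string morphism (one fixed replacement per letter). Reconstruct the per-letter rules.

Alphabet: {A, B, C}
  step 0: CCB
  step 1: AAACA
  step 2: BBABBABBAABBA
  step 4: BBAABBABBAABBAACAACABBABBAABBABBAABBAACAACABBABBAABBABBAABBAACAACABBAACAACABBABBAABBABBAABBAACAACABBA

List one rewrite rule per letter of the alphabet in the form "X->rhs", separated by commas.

A->BBA, B->ACA, C->A

  step 1 ⇒ step 2: AAACA ⇒ BBA·BBA·BBA·A·BBA
    A ↦ BBA
    C ↦ A
  step 0 ⇒ step 1: CCB ⇒ A·A·ACA
    B ↦ ACA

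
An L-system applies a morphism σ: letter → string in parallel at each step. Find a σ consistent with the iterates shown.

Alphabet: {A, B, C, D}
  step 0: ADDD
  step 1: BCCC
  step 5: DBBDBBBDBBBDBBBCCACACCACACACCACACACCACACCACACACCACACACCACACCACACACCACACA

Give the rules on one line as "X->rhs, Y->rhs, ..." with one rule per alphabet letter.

  step 0 ⇒ step 1: ADDD ⇒ B·C·C·C
    A ↦ B
    D ↦ C
    B ↦ CA  (constrained at step 1)
    C ↦ DBB  (constrained at step 1)

A->B, B->CA, C->DBB, D->C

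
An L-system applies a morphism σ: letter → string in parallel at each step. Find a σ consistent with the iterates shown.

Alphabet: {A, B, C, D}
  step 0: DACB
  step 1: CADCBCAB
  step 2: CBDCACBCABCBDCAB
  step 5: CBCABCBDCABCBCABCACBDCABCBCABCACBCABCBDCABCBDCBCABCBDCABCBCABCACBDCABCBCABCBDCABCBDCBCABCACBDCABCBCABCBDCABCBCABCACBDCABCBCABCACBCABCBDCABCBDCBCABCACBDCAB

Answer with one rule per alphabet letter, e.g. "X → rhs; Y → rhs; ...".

A->D, B->CAB, C->CB, D->CA

  step 1 ⇒ step 2: CADCBCAB ⇒ CB·D·CA·CB·CAB·CB·D·CAB
    A ↦ D
    B ↦ CAB
    C ↦ CB
    D ↦ CA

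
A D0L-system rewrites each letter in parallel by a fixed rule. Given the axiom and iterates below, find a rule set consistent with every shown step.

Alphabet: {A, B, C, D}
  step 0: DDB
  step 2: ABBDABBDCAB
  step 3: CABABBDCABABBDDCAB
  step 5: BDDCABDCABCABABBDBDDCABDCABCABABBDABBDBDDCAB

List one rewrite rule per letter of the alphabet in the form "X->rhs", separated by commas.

  step 2 ⇒ step 3: ABBDABBDCAB ⇒ C·AB·AB·BD·C·AB·AB·BD·D·C·AB
    A ↦ C
    B ↦ AB
    C ↦ D
    D ↦ BD

A->C, B->AB, C->D, D->BD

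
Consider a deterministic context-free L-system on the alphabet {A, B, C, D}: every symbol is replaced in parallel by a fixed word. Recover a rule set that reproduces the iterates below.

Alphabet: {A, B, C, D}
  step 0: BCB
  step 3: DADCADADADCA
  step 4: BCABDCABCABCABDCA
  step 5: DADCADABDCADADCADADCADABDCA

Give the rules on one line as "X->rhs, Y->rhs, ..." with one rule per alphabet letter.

  step 4 ⇒ step 5: BCABDCABCABCABDCA ⇒ DA·D·CA·DA·B·D·CA·DA·D·CA·DA·D·CA·DA·B·D·CA
    A ↦ CA
    B ↦ DA
    C ↦ D
    D ↦ B

A->CA, B->DA, C->D, D->B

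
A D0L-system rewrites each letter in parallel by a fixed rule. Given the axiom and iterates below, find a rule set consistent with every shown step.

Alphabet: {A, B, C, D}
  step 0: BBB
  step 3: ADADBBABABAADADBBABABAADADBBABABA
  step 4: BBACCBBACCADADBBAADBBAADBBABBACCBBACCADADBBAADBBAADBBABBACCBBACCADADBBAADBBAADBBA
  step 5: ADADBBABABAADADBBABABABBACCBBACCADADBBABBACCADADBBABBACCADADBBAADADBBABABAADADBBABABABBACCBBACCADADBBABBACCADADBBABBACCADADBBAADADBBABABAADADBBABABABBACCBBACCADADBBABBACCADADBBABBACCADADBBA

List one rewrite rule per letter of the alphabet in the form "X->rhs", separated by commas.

  step 4 ⇒ step 5: BBACCBBACCADADBBAADBBAADBBABBACCBBACCADADBBAADBBAADBBABBACCBBACCADADBBAADBBAADBBA ⇒ AD·AD·BBA·BA·BA·AD·AD·BBA·BA·BA·BBA·CC·BBA·CC·AD·AD·BBA·BBA·CC·AD·AD·BBA·BBA·CC·AD·AD·BBA·AD·AD·BBA·BA·BA·AD·AD·BBA·BA·BA·BBA·CC·BBA·CC·AD·AD·BBA·BBA·CC·AD·AD·BBA·BBA·CC·AD·AD·BBA·AD·AD·BBA·BA·BA·AD·AD·BBA·BA·BA·BBA·CC·BBA·CC·AD·AD·BBA·BBA·CC·AD·AD·BBA·BBA·CC·AD·AD·BBA
    A ↦ BBA
    B ↦ AD
    C ↦ BA
    D ↦ CC

A->BBA, B->AD, C->BA, D->CC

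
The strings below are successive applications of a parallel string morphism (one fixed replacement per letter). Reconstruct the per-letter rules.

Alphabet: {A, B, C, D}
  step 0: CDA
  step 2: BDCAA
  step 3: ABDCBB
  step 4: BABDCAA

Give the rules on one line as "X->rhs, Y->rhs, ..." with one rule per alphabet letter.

A->B, B->A, C->DC, D->B

  step 3 ⇒ step 4: ABDCBB ⇒ B·A·B·DC·A·A
    A ↦ B
    B ↦ A
    C ↦ DC
    D ↦ B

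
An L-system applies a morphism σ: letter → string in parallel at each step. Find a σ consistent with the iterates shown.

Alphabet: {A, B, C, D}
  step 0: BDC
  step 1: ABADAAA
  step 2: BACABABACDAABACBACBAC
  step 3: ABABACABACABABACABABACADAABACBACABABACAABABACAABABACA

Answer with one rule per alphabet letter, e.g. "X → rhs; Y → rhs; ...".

  step 2 ⇒ step 3: BACABABACDAABACBACBAC ⇒ ABA·BAC·A·BAC·ABA·BAC·ABA·BAC·A·DAA·BAC·BAC·ABA·BAC·A·ABA·BAC·A·ABA·BAC·A
    A ↦ BAC
    B ↦ ABA
    C ↦ A
    D ↦ DAA

A->BAC, B->ABA, C->A, D->DAA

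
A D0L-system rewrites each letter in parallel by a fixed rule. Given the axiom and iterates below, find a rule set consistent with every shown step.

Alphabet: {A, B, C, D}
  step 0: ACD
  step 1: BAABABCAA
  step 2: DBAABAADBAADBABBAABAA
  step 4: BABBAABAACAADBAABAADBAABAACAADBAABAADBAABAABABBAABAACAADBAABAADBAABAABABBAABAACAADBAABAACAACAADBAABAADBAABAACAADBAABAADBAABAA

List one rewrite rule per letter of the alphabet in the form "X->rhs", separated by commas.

A->BAA, B->D, C->BAB, D->CAA

  step 1 ⇒ step 2: BAABABCAA ⇒ D·BAA·BAA·D·BAA·D·BAB·BAA·BAA
    A ↦ BAA
    B ↦ D
    C ↦ BAB
  step 0 ⇒ step 1: ACD ⇒ BAA·BAB·CAA
    D ↦ CAA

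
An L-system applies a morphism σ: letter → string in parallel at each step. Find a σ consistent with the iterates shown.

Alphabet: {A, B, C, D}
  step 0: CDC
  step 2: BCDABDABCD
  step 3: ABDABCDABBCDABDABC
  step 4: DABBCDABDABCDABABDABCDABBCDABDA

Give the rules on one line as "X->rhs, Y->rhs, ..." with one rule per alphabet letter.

A->D, B->AB, C->DA, D->BC

  step 3 ⇒ step 4: ABDABCDABBCDABDABC ⇒ D·AB·BC·D·AB·DA·BC·D·AB·AB·DA·BC·D·AB·BC·D·AB·DA
    A ↦ D
    B ↦ AB
    C ↦ DA
    D ↦ BC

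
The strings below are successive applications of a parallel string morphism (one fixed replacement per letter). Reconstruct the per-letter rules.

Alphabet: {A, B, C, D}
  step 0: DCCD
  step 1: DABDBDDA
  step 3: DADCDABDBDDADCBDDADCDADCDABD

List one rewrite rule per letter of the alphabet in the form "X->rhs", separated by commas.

  step 0 ⇒ step 1: DCCD ⇒ DA·BD·BD·DA
    C ↦ BD
    D ↦ DA
    A ↦ DC  (constrained at step 1)
    B ↦ C  (constrained at step 1)

A->DC, B->C, C->BD, D->DA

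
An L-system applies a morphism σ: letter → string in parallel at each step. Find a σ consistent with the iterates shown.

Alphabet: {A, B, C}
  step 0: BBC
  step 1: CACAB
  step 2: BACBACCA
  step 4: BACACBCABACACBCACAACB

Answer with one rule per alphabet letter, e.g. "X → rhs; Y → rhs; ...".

  step 1 ⇒ step 2: CACAB ⇒ B·AC·B·AC·CA
    A ↦ AC
    B ↦ CA
    C ↦ B

A->AC, B->CA, C->B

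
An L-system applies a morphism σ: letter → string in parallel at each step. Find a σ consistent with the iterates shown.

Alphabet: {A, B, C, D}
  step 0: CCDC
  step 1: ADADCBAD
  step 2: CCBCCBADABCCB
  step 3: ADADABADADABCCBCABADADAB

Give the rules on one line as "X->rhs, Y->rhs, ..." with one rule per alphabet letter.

A->C, B->AB, C->AD, D->CB

  step 2 ⇒ step 3: CCBCCBADABCCB ⇒ AD·AD·AB·AD·AD·AB·C·CB·C·AB·AD·AD·AB
    A ↦ C
    B ↦ AB
    C ↦ AD
    D ↦ CB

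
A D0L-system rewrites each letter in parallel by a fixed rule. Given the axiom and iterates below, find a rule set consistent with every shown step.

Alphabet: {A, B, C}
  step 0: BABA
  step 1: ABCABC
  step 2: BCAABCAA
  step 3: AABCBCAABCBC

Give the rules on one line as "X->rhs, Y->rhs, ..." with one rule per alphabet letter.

  step 2 ⇒ step 3: BCAABCAA ⇒ A·A·BC·BC·A·A·BC·BC
    A ↦ BC
    B ↦ A
    C ↦ A

A->BC, B->A, C->A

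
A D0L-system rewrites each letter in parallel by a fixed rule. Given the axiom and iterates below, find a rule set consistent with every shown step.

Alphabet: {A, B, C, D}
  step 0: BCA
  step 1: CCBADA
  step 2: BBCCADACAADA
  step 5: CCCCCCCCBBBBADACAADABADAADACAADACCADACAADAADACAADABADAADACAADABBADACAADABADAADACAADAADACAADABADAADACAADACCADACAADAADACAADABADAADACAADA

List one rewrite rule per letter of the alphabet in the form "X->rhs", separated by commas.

A->ADA, B->CC, C->B, D->CA

  step 1 ⇒ step 2: CCBADA ⇒ B·B·CC·ADA·CA·ADA
    A ↦ ADA
    B ↦ CC
    C ↦ B
    D ↦ CA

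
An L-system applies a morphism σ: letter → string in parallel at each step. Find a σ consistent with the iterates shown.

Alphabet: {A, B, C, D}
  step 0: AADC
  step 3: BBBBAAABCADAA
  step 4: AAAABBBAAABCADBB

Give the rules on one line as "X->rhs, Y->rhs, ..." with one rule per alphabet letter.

A->B, B->A, C->AA, D->CAD

  step 3 ⇒ step 4: BBBBAAABCADAA ⇒ A·A·A·A·B·B·B·A·AA·B·CAD·B·B
    A ↦ B
    B ↦ A
    C ↦ AA
    D ↦ CAD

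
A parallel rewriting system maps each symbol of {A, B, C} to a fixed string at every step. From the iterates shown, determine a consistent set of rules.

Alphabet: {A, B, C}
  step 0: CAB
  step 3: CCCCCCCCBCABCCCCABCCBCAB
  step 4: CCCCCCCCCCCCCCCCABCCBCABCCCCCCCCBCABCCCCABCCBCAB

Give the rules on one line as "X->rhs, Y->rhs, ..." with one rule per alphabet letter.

A->BC, B->AB, C->CC

  step 3 ⇒ step 4: CCCCCCCCBCABCCCCABCCBCAB ⇒ CC·CC·CC·CC·CC·CC·CC·CC·AB·CC·BC·AB·CC·CC·CC·CC·BC·AB·CC·CC·AB·CC·BC·AB
    A ↦ BC
    B ↦ AB
    C ↦ CC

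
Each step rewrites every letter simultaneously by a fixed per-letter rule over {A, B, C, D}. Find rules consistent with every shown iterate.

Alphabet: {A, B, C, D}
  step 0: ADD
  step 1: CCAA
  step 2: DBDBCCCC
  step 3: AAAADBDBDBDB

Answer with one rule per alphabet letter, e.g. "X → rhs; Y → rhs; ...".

  step 2 ⇒ step 3: DBDBCCCC ⇒ A·A·A·A·DB·DB·DB·DB
    B ↦ A
    C ↦ DB
    D ↦ A
  step 0 ⇒ step 1: ADD ⇒ CC·A·A
    A ↦ CC

A->CC, B->A, C->DB, D->A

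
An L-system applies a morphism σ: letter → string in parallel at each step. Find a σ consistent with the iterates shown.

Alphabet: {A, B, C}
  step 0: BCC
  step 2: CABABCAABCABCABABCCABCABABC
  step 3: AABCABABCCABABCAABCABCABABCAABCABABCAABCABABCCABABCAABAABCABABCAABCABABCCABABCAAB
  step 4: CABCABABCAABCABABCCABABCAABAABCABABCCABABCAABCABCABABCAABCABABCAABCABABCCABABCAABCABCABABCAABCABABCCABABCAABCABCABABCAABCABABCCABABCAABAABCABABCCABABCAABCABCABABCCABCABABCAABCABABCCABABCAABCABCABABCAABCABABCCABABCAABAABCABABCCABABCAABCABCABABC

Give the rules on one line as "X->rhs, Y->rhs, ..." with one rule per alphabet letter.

A->CAB, B->ABC, C->AAB

  step 3 ⇒ step 4: AABCABABCCABABCAABCABCABABCAABCABABCAABCABABCCABABCAABAABCABABCAABCABABCCABABCAAB ⇒ CAB·CAB·ABC·AAB·CAB·ABC·CAB·ABC·AAB·AAB·CAB·ABC·CAB·ABC·AAB·CAB·CAB·ABC·AAB·CAB·ABC·AAB·CAB·ABC·CAB·ABC·AAB·CAB·CAB·ABC·AAB·CAB·ABC·CAB·ABC·AAB·CAB·CAB·ABC·AAB·CAB·ABC·CAB·ABC·AAB·AAB·CAB·ABC·CAB·ABC·AAB·CAB·CAB·ABC·CAB·CAB·ABC·AAB·CAB·ABC·CAB·ABC·AAB·CAB·CAB·ABC·AAB·CAB·ABC·CAB·ABC·AAB·AAB·CAB·ABC·CAB·ABC·AAB·CAB·CAB·ABC
    A ↦ CAB
    B ↦ ABC
    C ↦ AAB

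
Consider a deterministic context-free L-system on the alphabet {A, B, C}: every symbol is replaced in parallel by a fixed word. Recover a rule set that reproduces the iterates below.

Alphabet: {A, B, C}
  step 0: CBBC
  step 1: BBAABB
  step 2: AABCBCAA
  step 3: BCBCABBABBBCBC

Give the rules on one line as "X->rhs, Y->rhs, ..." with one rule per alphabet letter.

A->BC, B->A, C->BB

  step 2 ⇒ step 3: AABCBCAA ⇒ BC·BC·A·BB·A·BB·BC·BC
    A ↦ BC
    B ↦ A
    C ↦ BB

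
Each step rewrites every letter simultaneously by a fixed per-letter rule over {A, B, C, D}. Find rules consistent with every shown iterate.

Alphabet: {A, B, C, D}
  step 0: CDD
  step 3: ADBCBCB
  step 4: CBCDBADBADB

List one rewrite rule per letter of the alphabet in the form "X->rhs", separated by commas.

A->CB, B->DB, C->A, D->C

  step 3 ⇒ step 4: ADBCBCB ⇒ CB·C·DB·A·DB·A·DB
    A ↦ CB
    B ↦ DB
    C ↦ A
    D ↦ C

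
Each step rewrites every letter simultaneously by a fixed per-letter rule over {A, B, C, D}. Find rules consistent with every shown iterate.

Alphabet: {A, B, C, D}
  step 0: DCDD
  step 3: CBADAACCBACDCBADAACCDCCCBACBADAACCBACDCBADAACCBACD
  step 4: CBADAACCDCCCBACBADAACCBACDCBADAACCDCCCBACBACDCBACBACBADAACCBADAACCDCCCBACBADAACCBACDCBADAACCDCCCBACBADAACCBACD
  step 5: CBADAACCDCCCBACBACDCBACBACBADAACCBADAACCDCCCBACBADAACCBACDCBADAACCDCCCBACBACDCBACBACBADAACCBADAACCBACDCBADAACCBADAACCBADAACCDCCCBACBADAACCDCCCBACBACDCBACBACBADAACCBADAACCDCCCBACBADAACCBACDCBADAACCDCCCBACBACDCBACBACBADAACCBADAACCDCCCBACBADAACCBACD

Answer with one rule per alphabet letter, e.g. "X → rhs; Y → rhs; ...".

A->C, B->DAA, C->CBA, D->CD

  step 4 ⇒ step 5: CBADAACCDCCCBACBADAACCBACDCBADAACCDCCCBACBACDCBACBACBADAACCBADAACCDCCCBACBADAACCBACDCBADAACCDCCCBACBADAACCBACD ⇒ CBA·DAA·C·CD·C·C·CBA·CBA·CD·CBA·CBA·CBA·DAA·C·CBA·DAA·C·CD·C·C·CBA·CBA·DAA·C·CBA·CD·CBA·DAA·C·CD·C·C·CBA·CBA·CD·CBA·CBA·CBA·DAA·C·CBA·DAA·C·CBA·CD·CBA·DAA·C·CBA·DAA·C·CBA·DAA·C·CD·C·C·CBA·CBA·DAA·C·CD·C·C·CBA·CBA·CD·CBA·CBA·CBA·DAA·C·CBA·DAA·C·CD·C·C·CBA·CBA·DAA·C·CBA·CD·CBA·DAA·C·CD·C·C·CBA·CBA·CD·CBA·CBA·CBA·DAA·C·CBA·DAA·C·CD·C·C·CBA·CBA·DAA·C·CBA·CD
    A ↦ C
    B ↦ DAA
    C ↦ CBA
    D ↦ CD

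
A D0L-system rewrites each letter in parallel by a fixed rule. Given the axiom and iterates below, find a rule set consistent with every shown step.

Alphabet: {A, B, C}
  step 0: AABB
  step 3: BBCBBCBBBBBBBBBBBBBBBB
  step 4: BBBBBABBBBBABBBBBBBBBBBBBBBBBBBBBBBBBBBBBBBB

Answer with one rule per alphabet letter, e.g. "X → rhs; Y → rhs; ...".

  step 3 ⇒ step 4: BBCBBCBBBBBBBBBBBBBBBB ⇒ BB·BB·BA·BB·BB·BA·BB·BB·BB·BB·BB·BB·BB·BB·BB·BB·BB·BB·BB·BB·BB·BB
    B ↦ BB
    C ↦ BA
    A ↦ C  (constrained at step 0)

A->C, B->BB, C->BA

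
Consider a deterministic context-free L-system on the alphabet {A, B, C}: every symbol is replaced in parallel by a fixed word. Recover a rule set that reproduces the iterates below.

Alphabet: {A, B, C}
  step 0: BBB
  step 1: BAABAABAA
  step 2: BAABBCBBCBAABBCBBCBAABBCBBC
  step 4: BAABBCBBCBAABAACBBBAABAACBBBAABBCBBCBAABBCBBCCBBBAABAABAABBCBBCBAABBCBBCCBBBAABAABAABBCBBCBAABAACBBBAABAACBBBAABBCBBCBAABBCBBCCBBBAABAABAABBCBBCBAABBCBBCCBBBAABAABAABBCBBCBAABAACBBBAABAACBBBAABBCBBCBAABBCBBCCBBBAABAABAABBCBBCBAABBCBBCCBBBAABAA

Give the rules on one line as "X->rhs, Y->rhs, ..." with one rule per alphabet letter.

  step 1 ⇒ step 2: BAABAABAA ⇒ BAA·BBC·BBC·BAA·BBC·BBC·BAA·BBC·BBC
    A ↦ BBC
    B ↦ BAA
    C ↦ CBB  (constrained at step 2)

A->BBC, B->BAA, C->CBB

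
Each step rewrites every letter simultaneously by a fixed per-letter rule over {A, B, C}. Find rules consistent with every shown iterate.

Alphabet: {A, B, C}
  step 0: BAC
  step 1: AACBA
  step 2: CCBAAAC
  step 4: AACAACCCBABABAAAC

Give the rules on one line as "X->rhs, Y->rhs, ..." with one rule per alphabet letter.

  step 1 ⇒ step 2: AACBA ⇒ C·C·BA·AA·C
    A ↦ C
    B ↦ AA
    C ↦ BA

A->C, B->AA, C->BA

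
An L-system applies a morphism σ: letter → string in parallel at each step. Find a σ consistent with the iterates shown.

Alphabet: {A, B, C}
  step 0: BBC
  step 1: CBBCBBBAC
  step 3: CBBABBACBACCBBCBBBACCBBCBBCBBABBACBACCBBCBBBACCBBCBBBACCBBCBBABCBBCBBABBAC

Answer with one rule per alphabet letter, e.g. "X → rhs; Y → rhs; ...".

A->AB, B->CBB, C->BAC

  step 0 ⇒ step 1: BBC ⇒ CBB·CBB·BAC
    B ↦ CBB
    C ↦ BAC
    A ↦ AB  (constrained at step 1)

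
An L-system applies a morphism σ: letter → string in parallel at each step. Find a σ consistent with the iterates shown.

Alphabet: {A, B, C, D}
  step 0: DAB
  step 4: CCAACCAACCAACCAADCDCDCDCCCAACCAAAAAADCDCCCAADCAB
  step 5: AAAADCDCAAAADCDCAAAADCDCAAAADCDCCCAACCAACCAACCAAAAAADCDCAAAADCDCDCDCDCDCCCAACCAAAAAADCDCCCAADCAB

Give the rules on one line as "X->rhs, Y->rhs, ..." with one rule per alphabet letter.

  step 4 ⇒ step 5: CCAACCAACCAACCAADCDCDCDCCCAACCAAAAAADCDCCCAADCAB ⇒ AA·AA·DC·DC·AA·AA·DC·DC·AA·AA·DC·DC·AA·AA·DC·DC·CC·AA·CC·AA·CC·AA·CC·AA·AA·AA·DC·DC·AA·AA·DC·DC·DC·DC·DC·DC·CC·AA·CC·AA·AA·AA·DC·DC·CC·AA·DC·AB
    A ↦ DC
    B ↦ AB
    C ↦ AA
    D ↦ CC

A->DC, B->AB, C->AA, D->CC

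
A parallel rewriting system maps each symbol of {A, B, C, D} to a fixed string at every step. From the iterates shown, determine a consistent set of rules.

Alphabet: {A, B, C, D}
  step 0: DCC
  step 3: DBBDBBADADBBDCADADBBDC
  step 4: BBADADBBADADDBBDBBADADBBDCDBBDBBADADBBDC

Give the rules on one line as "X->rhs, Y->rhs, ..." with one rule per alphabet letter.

A->D, B->AD, C->DC, D->BB

  step 3 ⇒ step 4: DBBDBBADADBBDCADADBBDC ⇒ BB·AD·AD·BB·AD·AD·D·BB·D·BB·AD·AD·BB·DC·D·BB·D·BB·AD·AD·BB·DC
    A ↦ D
    B ↦ AD
    C ↦ DC
    D ↦ BB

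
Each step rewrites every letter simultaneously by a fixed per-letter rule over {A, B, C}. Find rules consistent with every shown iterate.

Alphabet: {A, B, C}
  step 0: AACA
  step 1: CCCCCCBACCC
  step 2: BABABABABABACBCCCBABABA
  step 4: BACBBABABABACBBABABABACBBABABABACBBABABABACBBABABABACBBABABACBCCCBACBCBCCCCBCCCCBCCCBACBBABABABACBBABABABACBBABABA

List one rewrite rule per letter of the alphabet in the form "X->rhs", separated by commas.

  step 1 ⇒ step 2: CCCCCCBACCC ⇒ BA·BA·BA·BA·BA·BA·CB·CCC·BA·BA·BA
    A ↦ CCC
    B ↦ CB
    C ↦ BA

A->CCC, B->CB, C->BA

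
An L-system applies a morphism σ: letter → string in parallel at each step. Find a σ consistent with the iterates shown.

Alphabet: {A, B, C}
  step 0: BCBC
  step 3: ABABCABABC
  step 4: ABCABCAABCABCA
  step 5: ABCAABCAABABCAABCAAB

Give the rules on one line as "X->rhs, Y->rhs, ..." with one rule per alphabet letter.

A->AB, B->C, C->A

  step 4 ⇒ step 5: ABCABCAABCABCA ⇒ AB·C·A·AB·C·A·AB·AB·C·A·AB·C·A·AB
    A ↦ AB
    B ↦ C
    C ↦ A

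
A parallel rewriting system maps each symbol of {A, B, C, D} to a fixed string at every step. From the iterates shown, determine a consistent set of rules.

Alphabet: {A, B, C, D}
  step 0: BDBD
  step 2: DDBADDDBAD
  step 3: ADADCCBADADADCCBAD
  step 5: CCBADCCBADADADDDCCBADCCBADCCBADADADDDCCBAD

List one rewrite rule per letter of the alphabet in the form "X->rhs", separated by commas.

A->B, B->CC, C->D, D->AD

  step 2 ⇒ step 3: DDBADDDBAD ⇒ AD·AD·CC·B·AD·AD·AD·CC·B·AD
    A ↦ B
    B ↦ CC
    D ↦ AD
    C ↦ D  (constrained at step 3)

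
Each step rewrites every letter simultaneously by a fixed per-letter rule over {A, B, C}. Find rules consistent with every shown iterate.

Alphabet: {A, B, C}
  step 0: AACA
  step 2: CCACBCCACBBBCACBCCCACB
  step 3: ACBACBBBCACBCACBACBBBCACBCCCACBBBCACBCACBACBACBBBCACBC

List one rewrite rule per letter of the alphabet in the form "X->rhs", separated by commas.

  step 2 ⇒ step 3: CCACBCCACBBBCACBCCCACB ⇒ ACB·ACB·BBC·ACB·C·ACB·ACB·BBC·ACB·C·C·C·ACB·BBC·ACB·C·ACB·ACB·ACB·BBC·ACB·C
    A ↦ BBC
    B ↦ C
    C ↦ ACB

A->BBC, B->C, C->ACB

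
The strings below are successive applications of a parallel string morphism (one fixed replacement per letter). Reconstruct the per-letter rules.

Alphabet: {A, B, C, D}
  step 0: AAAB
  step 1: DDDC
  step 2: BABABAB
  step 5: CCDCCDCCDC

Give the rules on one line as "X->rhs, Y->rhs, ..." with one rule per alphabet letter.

A->D, B->C, C->B, D->BA

  step 1 ⇒ step 2: DDDC ⇒ BA·BA·BA·B
    C ↦ B
    D ↦ BA
  step 0 ⇒ step 1: AAAB ⇒ D·D·D·C
    A ↦ D
  step 0 ⇒ step 1: AAAB ⇒ D·D·D·C
    B ↦ C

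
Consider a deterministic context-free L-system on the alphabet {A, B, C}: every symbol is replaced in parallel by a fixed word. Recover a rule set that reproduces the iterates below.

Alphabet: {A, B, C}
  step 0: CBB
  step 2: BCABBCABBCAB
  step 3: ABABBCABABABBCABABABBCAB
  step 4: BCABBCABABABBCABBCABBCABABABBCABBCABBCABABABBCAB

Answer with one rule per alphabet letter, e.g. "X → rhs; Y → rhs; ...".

A->BC, B->AB, C->AB

  step 3 ⇒ step 4: ABABBCABABABBCABABABBCAB ⇒ BC·AB·BC·AB·AB·AB·BC·AB·BC·AB·BC·AB·AB·AB·BC·AB·BC·AB·BC·AB·AB·AB·BC·AB
    A ↦ BC
    B ↦ AB
    C ↦ AB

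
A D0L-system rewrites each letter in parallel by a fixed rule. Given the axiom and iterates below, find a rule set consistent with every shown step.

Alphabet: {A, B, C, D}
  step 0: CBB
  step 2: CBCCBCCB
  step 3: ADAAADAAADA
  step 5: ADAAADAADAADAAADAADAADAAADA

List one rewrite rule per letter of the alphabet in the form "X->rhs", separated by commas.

  step 2 ⇒ step 3: CBCCBCCB ⇒ A·DA·A·A·DA·A·A·DA
    B ↦ DA
    C ↦ A
    A ↦ CB  (constrained at step 3)
    D ↦ C  (constrained at step 3)

A->CB, B->DA, C->A, D->C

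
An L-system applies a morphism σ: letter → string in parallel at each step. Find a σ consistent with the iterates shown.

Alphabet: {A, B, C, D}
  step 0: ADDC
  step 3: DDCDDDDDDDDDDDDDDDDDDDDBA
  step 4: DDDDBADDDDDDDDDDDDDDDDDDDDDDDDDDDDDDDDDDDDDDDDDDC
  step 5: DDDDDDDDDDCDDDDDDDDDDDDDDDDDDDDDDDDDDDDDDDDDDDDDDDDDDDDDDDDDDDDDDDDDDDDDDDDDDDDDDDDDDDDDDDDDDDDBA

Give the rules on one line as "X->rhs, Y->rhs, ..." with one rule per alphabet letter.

A->C, B->DD, C->BA, D->DD

  step 4 ⇒ step 5: DDDDBADDDDDDDDDDDDDDDDDDDDDDDDDDDDDDDDDDDDDDDDDDC ⇒ DD·DD·DD·DD·DD·C·DD·DD·DD·DD·DD·DD·DD·DD·DD·DD·DD·DD·DD·DD·DD·DD·DD·DD·DD·DD·DD·DD·DD·DD·DD·DD·DD·DD·DD·DD·DD·DD·DD·DD·DD·DD·DD·DD·DD·DD·DD·DD·BA
    A ↦ C
    B ↦ DD
    C ↦ BA
    D ↦ DD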